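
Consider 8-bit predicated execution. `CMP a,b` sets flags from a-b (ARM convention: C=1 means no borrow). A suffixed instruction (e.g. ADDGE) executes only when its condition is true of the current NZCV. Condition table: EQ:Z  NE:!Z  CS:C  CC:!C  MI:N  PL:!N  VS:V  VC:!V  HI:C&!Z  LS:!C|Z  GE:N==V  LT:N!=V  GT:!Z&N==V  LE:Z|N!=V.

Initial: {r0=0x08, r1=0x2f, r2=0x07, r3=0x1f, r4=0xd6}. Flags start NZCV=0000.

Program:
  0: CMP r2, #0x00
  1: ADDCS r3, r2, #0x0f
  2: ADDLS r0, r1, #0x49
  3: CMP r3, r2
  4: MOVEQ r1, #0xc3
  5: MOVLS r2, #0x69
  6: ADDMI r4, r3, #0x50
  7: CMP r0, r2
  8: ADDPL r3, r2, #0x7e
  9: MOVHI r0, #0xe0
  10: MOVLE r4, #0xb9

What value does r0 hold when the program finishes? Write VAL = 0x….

0: ✓ CMP  NZCV=0010
1: ✓ ADDCS  r3←0x16
2: · ADDLS
3: ✓ CMP  NZCV=0010
4: · MOVEQ
5: · MOVLS
6: · ADDMI
7: ✓ CMP  NZCV=0010
8: ✓ ADDPL  r3←0x85
9: ✓ MOVHI  r0←0xe0
10: · MOVLE

VAL = 0xe0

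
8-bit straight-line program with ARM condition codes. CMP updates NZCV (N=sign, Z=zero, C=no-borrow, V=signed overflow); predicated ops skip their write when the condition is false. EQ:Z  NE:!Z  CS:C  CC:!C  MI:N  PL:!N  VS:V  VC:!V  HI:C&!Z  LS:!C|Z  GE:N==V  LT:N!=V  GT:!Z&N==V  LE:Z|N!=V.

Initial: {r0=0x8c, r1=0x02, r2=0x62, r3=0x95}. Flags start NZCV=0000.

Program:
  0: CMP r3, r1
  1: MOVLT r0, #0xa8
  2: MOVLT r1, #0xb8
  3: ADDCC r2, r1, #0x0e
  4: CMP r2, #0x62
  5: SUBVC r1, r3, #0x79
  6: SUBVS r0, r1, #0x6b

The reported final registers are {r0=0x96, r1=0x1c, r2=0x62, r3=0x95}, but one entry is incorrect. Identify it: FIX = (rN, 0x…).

FIX = (r0, 0xa8)

[0] flags=1010 → (cmp)
[1] flags=1010 LT?T → r0=0xa8
[2] flags=1010 LT?T → r1=0xb8
[3] flags=1010 CC?F → skip
[4] flags=0110 → (cmp)
[5] flags=0110 VC?T → r1=0x1c
[6] flags=0110 VS?F → skip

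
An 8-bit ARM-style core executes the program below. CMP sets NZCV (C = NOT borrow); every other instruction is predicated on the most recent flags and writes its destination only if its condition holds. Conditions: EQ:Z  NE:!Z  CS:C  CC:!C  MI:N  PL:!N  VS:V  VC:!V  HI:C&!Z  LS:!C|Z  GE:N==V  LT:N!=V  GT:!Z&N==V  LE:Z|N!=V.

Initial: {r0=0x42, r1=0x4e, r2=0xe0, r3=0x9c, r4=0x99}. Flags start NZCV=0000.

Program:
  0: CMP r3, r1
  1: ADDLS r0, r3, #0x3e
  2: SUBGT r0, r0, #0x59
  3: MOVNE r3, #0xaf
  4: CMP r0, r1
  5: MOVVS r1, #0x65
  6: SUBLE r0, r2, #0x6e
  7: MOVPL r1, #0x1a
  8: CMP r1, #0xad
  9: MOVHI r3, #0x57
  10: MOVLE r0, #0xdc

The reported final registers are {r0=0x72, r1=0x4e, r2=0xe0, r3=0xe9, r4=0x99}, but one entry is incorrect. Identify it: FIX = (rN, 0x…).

FIX = (r3, 0xaf)

0: ✓ CMP  NZCV=0011
1: · ADDLS
2: · SUBGT
3: ✓ MOVNE  r3←0xaf
4: ✓ CMP  NZCV=1000
5: · MOVVS
6: ✓ SUBLE  r0←0x72
7: · MOVPL
8: ✓ CMP  NZCV=1001
9: · MOVHI
10: · MOVLE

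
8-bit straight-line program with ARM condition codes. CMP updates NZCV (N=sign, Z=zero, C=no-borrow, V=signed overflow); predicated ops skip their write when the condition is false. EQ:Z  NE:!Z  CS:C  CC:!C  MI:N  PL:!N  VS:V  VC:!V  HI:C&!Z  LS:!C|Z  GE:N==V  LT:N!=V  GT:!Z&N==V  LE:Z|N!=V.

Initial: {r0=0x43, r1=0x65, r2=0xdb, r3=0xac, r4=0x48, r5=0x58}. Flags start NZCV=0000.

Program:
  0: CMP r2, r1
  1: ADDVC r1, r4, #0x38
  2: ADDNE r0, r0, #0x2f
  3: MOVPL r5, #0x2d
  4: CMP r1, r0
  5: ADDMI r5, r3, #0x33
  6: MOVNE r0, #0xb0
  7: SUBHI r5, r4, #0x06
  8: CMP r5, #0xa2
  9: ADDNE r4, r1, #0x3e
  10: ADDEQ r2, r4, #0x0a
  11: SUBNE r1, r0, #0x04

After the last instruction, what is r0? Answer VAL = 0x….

[0] flags=0011 → (cmp)
[1] flags=0011 VC?F → skip
[2] flags=0011 NE?T → r0=0x72
[3] flags=0011 PL?T → r5=0x2d
[4] flags=1000 → (cmp)
[5] flags=1000 MI?T → r5=0xdf
[6] flags=1000 NE?T → r0=0xb0
[7] flags=1000 HI?F → skip
[8] flags=0010 → (cmp)
[9] flags=0010 NE?T → r4=0xa3
[10] flags=0010 EQ?F → skip
[11] flags=0010 NE?T → r1=0xac

VAL = 0xb0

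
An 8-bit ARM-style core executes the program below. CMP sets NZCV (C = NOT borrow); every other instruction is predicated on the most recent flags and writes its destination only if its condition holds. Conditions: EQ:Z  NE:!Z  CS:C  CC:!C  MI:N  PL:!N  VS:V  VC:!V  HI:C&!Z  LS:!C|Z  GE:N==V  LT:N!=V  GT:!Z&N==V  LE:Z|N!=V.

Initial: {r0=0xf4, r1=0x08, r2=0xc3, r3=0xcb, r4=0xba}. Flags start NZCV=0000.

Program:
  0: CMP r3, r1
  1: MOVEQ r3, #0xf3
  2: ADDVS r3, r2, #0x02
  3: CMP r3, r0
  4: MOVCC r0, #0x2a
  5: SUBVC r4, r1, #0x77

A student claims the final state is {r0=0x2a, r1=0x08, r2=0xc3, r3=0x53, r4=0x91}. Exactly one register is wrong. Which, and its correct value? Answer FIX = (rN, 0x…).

[0] flags=1010 → (cmp)
[1] flags=1010 EQ?F → skip
[2] flags=1010 VS?F → skip
[3] flags=1000 → (cmp)
[4] flags=1000 CC?T → r0=0x2a
[5] flags=1000 VC?T → r4=0x91

FIX = (r3, 0xcb)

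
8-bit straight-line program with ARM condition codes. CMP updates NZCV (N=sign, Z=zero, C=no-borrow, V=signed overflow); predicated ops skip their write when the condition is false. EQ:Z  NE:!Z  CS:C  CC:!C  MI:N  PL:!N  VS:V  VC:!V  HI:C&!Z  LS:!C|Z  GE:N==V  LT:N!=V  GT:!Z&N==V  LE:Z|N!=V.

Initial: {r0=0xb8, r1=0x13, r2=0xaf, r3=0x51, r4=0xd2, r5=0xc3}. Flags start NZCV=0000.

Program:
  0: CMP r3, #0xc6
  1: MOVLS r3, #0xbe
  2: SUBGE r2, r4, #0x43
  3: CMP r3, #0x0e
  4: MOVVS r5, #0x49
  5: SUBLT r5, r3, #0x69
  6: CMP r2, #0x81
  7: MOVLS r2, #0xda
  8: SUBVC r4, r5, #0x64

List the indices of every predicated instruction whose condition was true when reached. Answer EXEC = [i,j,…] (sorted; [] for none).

[0] flags=1001 → (cmp)
[1] flags=1001 LS?T → r3=0xbe
[2] flags=1001 GE?T → r2=0x8f
[3] flags=1010 → (cmp)
[4] flags=1010 VS?F → skip
[5] flags=1010 LT?T → r5=0x55
[6] flags=0010 → (cmp)
[7] flags=0010 LS?F → skip
[8] flags=0010 VC?T → r4=0xf1

EXEC = [1,2,5,8]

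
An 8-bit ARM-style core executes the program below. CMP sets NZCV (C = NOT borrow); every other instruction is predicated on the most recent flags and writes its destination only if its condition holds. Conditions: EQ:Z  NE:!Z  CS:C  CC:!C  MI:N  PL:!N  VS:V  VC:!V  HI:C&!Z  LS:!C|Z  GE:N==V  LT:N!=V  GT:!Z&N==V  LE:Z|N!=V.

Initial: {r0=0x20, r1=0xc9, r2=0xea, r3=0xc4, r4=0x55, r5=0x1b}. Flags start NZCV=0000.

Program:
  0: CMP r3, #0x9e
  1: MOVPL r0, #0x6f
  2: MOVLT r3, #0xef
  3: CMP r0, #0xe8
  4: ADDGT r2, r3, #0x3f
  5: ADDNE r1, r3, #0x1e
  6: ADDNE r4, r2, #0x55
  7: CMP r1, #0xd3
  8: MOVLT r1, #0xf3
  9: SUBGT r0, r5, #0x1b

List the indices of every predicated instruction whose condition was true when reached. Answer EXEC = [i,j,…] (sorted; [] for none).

[0] flags=0010 → (cmp)
[1] flags=0010 PL?T → r0=0x6f
[2] flags=0010 LT?F → skip
[3] flags=1001 → (cmp)
[4] flags=1001 GT?T → r2=0x03
[5] flags=1001 NE?T → r1=0xe2
[6] flags=1001 NE?T → r4=0x58
[7] flags=0010 → (cmp)
[8] flags=0010 LT?F → skip
[9] flags=0010 GT?T → r0=0x00

EXEC = [1,4,5,6,9]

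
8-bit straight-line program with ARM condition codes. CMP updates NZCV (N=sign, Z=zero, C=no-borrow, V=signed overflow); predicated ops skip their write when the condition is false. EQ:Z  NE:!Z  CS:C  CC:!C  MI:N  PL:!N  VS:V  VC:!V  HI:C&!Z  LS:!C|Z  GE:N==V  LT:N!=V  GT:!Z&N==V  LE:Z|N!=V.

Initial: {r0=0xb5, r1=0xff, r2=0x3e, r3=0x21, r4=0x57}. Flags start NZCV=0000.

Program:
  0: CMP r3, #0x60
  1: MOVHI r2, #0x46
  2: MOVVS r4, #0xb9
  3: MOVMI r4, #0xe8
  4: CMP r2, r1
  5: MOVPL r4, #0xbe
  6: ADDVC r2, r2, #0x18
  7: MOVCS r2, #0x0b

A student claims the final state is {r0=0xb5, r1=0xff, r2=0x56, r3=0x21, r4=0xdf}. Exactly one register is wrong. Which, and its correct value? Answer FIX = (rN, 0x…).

0: ✓ CMP  NZCV=1000
1: · MOVHI
2: · MOVVS
3: ✓ MOVMI  r4←0xe8
4: ✓ CMP  NZCV=0000
5: ✓ MOVPL  r4←0xbe
6: ✓ ADDVC  r2←0x56
7: · MOVCS

FIX = (r4, 0xbe)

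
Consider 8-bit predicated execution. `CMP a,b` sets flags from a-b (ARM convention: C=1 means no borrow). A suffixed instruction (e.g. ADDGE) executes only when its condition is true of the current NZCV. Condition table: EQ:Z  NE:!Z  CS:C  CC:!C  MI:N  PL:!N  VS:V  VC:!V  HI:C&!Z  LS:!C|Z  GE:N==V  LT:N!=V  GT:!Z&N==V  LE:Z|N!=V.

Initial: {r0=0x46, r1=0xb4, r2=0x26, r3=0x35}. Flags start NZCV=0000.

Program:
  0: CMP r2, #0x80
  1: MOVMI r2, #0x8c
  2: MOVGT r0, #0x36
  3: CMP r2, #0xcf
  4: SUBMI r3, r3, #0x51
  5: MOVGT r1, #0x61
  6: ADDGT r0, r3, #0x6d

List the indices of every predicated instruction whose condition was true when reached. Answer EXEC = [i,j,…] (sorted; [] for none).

0: ✓ CMP  NZCV=1001
1: ✓ MOVMI  r2←0x8c
2: ✓ MOVGT  r0←0x36
3: ✓ CMP  NZCV=1000
4: ✓ SUBMI  r3←0xe4
5: · MOVGT
6: · ADDGT

EXEC = [1,2,4]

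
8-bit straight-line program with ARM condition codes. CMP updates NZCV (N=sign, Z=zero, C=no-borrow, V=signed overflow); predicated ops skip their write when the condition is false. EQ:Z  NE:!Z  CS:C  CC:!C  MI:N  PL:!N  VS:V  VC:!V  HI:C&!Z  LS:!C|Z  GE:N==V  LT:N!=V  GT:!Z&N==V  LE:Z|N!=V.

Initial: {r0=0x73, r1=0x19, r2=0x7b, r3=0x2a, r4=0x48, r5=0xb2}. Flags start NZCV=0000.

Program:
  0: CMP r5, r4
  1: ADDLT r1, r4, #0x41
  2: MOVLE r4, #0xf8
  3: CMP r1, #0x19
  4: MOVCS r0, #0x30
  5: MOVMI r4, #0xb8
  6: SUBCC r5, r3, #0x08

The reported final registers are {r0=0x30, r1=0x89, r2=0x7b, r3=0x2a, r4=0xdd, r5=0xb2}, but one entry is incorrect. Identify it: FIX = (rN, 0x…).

FIX = (r4, 0xf8)

0: ✓ CMP  NZCV=0011
1: ✓ ADDLT  r1←0x89
2: ✓ MOVLE  r4←0xf8
3: ✓ CMP  NZCV=0011
4: ✓ MOVCS  r0←0x30
5: · MOVMI
6: · SUBCC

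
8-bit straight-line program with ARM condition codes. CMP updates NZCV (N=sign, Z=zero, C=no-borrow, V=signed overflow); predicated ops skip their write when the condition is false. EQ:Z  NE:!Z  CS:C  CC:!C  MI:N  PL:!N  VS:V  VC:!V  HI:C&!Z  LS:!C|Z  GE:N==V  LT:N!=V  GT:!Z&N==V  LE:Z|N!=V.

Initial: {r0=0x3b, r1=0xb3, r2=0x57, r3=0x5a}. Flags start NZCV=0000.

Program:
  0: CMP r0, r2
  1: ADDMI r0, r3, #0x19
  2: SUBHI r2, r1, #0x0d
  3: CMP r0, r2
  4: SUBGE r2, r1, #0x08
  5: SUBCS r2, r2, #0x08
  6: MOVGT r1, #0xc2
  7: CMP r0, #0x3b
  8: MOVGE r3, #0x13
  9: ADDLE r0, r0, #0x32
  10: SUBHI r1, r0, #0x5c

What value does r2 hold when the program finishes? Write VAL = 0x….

VAL = 0xa3

[0] flags=1000 → (cmp)
[1] flags=1000 MI?T → r0=0x73
[2] flags=1000 HI?F → skip
[3] flags=0010 → (cmp)
[4] flags=0010 GE?T → r2=0xab
[5] flags=0010 CS?T → r2=0xa3
[6] flags=0010 GT?T → r1=0xc2
[7] flags=0010 → (cmp)
[8] flags=0010 GE?T → r3=0x13
[9] flags=0010 LE?F → skip
[10] flags=0010 HI?T → r1=0x17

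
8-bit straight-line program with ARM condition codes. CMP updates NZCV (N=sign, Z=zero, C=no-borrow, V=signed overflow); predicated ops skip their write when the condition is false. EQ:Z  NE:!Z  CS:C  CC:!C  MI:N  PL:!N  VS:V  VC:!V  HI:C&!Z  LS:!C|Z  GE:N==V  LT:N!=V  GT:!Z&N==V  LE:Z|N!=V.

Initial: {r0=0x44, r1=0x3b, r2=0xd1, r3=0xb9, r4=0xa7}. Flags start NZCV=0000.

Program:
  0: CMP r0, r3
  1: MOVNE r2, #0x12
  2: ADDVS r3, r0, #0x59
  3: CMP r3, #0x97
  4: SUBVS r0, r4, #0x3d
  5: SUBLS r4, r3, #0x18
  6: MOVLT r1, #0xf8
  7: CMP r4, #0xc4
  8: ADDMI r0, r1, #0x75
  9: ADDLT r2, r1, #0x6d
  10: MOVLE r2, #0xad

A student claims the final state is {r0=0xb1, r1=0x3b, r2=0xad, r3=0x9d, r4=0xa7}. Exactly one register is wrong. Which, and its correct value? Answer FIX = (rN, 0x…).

FIX = (r0, 0xb0)

[0] flags=1001 → (cmp)
[1] flags=1001 NE?T → r2=0x12
[2] flags=1001 VS?T → r3=0x9d
[3] flags=0010 → (cmp)
[4] flags=0010 VS?F → skip
[5] flags=0010 LS?F → skip
[6] flags=0010 LT?F → skip
[7] flags=1000 → (cmp)
[8] flags=1000 MI?T → r0=0xb0
[9] flags=1000 LT?T → r2=0xa8
[10] flags=1000 LE?T → r2=0xad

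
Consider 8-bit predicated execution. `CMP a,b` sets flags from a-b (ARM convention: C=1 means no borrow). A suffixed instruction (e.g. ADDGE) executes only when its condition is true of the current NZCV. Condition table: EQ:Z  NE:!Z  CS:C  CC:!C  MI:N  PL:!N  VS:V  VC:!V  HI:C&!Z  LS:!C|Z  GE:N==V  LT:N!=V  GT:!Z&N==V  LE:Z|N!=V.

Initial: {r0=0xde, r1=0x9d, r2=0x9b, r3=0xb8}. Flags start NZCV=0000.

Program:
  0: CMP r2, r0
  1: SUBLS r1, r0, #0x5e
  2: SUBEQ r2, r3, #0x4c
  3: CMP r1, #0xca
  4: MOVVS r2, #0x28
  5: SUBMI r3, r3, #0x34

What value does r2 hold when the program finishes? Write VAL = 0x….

VAL = 0x9b

0: ✓ CMP  NZCV=1000
1: ✓ SUBLS  r1←0x80
2: · SUBEQ
3: ✓ CMP  NZCV=1000
4: · MOVVS
5: ✓ SUBMI  r3←0x84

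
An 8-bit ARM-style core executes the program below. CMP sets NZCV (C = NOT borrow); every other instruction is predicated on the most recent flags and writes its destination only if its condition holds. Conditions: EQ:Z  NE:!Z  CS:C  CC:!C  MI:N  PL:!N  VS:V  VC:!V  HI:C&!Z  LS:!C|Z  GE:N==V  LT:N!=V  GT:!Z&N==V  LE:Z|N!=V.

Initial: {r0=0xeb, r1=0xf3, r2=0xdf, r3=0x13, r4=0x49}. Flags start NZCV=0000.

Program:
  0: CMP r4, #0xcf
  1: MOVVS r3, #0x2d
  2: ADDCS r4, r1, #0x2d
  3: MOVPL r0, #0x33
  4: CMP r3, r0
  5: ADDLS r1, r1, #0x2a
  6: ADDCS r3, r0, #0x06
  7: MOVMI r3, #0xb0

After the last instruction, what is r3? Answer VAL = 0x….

VAL = 0xb0

[0] flags=0000 → (cmp)
[1] flags=0000 VS?F → skip
[2] flags=0000 CS?F → skip
[3] flags=0000 PL?T → r0=0x33
[4] flags=1000 → (cmp)
[5] flags=1000 LS?T → r1=0x1d
[6] flags=1000 CS?F → skip
[7] flags=1000 MI?T → r3=0xb0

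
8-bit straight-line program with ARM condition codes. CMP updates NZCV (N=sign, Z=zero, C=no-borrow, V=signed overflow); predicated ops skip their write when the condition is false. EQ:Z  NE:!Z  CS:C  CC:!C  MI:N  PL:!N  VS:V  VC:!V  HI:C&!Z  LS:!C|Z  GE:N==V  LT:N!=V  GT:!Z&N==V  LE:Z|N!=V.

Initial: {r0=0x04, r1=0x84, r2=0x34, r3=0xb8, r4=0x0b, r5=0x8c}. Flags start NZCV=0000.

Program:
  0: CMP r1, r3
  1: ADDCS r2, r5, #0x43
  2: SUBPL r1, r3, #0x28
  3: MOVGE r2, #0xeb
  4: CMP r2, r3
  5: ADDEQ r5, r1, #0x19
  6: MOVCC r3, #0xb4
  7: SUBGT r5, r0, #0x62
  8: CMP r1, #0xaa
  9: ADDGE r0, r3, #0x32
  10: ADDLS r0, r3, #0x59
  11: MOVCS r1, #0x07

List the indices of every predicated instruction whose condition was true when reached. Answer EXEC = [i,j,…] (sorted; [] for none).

EXEC = [6,7,10]

0: ✓ CMP  NZCV=1000
1: · ADDCS
2: · SUBPL
3: · MOVGE
4: ✓ CMP  NZCV=0000
5: · ADDEQ
6: ✓ MOVCC  r3←0xb4
7: ✓ SUBGT  r5←0xa2
8: ✓ CMP  NZCV=1000
9: · ADDGE
10: ✓ ADDLS  r0←0x0d
11: · MOVCS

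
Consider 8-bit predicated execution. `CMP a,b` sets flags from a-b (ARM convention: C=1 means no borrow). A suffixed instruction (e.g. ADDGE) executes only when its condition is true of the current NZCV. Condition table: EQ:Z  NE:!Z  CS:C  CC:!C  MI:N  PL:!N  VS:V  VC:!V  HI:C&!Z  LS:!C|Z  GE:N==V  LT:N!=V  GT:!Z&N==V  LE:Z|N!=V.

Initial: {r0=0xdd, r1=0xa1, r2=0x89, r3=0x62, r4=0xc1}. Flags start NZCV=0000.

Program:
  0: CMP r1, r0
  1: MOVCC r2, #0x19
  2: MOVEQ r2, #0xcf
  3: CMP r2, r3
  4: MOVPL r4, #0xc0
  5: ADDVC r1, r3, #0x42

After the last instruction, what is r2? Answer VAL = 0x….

0: ✓ CMP  NZCV=1000
1: ✓ MOVCC  r2←0x19
2: · MOVEQ
3: ✓ CMP  NZCV=1000
4: · MOVPL
5: ✓ ADDVC  r1←0xa4

VAL = 0x19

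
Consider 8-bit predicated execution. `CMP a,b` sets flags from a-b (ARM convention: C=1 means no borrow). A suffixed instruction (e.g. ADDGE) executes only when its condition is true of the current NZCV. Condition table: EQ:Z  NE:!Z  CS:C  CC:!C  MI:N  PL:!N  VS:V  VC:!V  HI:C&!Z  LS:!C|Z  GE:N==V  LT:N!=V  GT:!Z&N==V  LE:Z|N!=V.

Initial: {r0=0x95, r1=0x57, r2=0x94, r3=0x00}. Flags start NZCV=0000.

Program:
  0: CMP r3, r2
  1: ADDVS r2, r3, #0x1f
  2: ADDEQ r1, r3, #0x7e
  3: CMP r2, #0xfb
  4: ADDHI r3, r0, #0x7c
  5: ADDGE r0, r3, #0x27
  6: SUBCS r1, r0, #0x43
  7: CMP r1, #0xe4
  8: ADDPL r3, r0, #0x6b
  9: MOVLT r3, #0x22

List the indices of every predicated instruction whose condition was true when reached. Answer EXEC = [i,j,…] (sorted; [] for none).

[0] flags=0000 → (cmp)
[1] flags=0000 VS?F → skip
[2] flags=0000 EQ?F → skip
[3] flags=1000 → (cmp)
[4] flags=1000 HI?F → skip
[5] flags=1000 GE?F → skip
[6] flags=1000 CS?F → skip
[7] flags=0000 → (cmp)
[8] flags=0000 PL?T → r3=0x00
[9] flags=0000 LT?F → skip

EXEC = [8]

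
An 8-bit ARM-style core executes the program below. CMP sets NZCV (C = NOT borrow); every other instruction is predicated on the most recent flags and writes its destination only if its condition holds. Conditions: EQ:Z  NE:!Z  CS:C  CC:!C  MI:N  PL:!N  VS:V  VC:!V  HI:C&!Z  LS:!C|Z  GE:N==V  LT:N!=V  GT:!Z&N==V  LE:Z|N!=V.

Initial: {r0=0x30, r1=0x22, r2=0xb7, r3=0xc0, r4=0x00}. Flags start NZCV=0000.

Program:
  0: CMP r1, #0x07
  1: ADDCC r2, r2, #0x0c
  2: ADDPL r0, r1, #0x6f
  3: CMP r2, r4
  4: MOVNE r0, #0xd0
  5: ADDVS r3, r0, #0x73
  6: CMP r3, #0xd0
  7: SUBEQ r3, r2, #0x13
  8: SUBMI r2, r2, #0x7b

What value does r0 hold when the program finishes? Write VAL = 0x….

VAL = 0xd0

[0] flags=0010 → (cmp)
[1] flags=0010 CC?F → skip
[2] flags=0010 PL?T → r0=0x91
[3] flags=1010 → (cmp)
[4] flags=1010 NE?T → r0=0xd0
[5] flags=1010 VS?F → skip
[6] flags=1000 → (cmp)
[7] flags=1000 EQ?F → skip
[8] flags=1000 MI?T → r2=0x3c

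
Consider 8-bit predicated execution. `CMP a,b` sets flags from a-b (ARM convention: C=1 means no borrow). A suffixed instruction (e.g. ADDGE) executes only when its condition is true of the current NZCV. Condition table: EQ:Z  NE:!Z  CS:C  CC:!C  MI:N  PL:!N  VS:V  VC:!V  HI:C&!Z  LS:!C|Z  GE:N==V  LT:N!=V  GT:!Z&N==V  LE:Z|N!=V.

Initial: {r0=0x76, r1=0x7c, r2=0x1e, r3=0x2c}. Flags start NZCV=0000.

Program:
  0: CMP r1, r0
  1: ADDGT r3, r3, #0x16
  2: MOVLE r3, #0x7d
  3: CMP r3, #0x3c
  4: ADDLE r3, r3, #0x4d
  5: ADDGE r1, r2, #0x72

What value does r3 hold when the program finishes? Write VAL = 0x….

0: ✓ CMP  NZCV=0010
1: ✓ ADDGT  r3←0x42
2: · MOVLE
3: ✓ CMP  NZCV=0010
4: · ADDLE
5: ✓ ADDGE  r1←0x90

VAL = 0x42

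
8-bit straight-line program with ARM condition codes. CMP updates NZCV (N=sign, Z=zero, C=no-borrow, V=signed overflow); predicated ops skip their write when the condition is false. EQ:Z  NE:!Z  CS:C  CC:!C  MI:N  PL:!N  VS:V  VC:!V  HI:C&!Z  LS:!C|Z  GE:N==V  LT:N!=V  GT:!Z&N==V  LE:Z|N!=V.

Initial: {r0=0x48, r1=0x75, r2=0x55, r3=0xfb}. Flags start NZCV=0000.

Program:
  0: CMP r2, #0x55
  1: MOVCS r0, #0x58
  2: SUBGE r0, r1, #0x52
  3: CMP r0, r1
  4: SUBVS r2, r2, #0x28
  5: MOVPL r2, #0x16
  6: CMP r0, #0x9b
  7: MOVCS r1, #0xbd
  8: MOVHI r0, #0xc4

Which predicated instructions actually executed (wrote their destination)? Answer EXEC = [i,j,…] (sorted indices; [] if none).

EXEC = [1,2]

0: ✓ CMP  NZCV=0110
1: ✓ MOVCS  r0←0x58
2: ✓ SUBGE  r0←0x23
3: ✓ CMP  NZCV=1000
4: · SUBVS
5: · MOVPL
6: ✓ CMP  NZCV=1001
7: · MOVCS
8: · MOVHI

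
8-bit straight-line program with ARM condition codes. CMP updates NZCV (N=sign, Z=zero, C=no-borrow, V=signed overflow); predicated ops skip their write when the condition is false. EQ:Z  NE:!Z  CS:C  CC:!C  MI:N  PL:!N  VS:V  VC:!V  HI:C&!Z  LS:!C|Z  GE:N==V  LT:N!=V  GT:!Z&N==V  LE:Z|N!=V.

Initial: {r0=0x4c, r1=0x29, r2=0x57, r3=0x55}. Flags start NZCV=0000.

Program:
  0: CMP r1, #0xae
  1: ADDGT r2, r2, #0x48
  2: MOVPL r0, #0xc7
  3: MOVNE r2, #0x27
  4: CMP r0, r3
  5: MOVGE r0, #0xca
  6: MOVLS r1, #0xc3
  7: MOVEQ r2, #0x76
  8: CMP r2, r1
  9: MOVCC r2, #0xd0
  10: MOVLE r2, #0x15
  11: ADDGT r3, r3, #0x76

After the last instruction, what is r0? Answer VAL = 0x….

VAL = 0xc7

0: ✓ CMP  NZCV=0000
1: ✓ ADDGT  r2←0x9f
2: ✓ MOVPL  r0←0xc7
3: ✓ MOVNE  r2←0x27
4: ✓ CMP  NZCV=0011
5: · MOVGE
6: · MOVLS
7: · MOVEQ
8: ✓ CMP  NZCV=1000
9: ✓ MOVCC  r2←0xd0
10: ✓ MOVLE  r2←0x15
11: · ADDGT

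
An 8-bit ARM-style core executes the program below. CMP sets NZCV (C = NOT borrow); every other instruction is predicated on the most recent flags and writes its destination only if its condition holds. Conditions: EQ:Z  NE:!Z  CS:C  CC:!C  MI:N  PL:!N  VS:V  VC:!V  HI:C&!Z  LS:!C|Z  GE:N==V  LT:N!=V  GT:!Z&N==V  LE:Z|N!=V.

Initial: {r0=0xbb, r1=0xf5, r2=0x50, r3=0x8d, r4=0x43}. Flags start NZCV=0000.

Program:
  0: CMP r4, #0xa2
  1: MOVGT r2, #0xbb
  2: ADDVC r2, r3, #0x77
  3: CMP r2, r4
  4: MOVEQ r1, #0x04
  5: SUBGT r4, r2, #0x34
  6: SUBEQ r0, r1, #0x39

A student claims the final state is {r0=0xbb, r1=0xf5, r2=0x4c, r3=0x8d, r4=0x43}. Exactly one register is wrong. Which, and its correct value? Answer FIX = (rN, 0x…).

0: ✓ CMP  NZCV=1001
1: ✓ MOVGT  r2←0xbb
2: · ADDVC
3: ✓ CMP  NZCV=0011
4: · MOVEQ
5: · SUBGT
6: · SUBEQ

FIX = (r2, 0xbb)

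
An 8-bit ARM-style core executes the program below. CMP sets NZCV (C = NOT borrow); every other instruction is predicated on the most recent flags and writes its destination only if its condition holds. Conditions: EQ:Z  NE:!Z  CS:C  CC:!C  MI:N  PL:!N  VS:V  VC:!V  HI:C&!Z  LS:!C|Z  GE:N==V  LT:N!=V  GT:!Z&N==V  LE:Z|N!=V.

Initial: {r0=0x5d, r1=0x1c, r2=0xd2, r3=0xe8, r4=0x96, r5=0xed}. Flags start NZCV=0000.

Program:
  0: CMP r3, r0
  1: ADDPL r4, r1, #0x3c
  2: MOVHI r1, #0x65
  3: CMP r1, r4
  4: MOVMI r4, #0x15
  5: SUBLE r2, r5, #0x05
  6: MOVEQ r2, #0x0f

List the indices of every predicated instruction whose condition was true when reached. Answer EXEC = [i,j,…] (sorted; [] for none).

0: ✓ CMP  NZCV=1010
1: · ADDPL
2: ✓ MOVHI  r1←0x65
3: ✓ CMP  NZCV=1001
4: ✓ MOVMI  r4←0x15
5: · SUBLE
6: · MOVEQ

EXEC = [2,4]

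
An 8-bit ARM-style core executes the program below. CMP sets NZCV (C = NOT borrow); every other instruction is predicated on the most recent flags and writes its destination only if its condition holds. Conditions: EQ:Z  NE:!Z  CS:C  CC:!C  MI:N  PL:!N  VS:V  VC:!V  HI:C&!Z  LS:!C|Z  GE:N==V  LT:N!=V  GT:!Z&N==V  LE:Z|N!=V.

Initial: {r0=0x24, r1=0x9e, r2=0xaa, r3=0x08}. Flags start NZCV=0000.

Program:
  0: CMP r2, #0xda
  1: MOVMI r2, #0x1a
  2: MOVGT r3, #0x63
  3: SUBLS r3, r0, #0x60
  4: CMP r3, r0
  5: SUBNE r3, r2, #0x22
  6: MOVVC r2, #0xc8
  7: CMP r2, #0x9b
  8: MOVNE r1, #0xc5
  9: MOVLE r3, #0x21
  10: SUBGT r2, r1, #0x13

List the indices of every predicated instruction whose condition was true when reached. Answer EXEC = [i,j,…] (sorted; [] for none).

EXEC = [1,3,5,6,8,10]

0: ✓ CMP  NZCV=1000
1: ✓ MOVMI  r2←0x1a
2: · MOVGT
3: ✓ SUBLS  r3←0xc4
4: ✓ CMP  NZCV=1010
5: ✓ SUBNE  r3←0xf8
6: ✓ MOVVC  r2←0xc8
7: ✓ CMP  NZCV=0010
8: ✓ MOVNE  r1←0xc5
9: · MOVLE
10: ✓ SUBGT  r2←0xb2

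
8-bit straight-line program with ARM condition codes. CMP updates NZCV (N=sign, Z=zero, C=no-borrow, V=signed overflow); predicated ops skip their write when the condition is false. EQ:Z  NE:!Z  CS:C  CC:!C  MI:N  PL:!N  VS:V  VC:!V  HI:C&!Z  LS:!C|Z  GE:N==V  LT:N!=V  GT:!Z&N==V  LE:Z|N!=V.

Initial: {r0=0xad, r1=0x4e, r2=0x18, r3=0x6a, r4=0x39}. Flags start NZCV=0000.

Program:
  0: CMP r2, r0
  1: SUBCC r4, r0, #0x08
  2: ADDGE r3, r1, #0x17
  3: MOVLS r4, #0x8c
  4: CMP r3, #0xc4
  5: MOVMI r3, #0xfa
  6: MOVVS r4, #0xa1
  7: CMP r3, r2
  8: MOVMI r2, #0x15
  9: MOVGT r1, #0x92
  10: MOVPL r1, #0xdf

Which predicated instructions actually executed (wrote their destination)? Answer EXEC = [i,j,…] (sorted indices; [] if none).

EXEC = [1,2,3,5,6,8]

0: ✓ CMP  NZCV=0000
1: ✓ SUBCC  r4←0xa5
2: ✓ ADDGE  r3←0x65
3: ✓ MOVLS  r4←0x8c
4: ✓ CMP  NZCV=1001
5: ✓ MOVMI  r3←0xfa
6: ✓ MOVVS  r4←0xa1
7: ✓ CMP  NZCV=1010
8: ✓ MOVMI  r2←0x15
9: · MOVGT
10: · MOVPL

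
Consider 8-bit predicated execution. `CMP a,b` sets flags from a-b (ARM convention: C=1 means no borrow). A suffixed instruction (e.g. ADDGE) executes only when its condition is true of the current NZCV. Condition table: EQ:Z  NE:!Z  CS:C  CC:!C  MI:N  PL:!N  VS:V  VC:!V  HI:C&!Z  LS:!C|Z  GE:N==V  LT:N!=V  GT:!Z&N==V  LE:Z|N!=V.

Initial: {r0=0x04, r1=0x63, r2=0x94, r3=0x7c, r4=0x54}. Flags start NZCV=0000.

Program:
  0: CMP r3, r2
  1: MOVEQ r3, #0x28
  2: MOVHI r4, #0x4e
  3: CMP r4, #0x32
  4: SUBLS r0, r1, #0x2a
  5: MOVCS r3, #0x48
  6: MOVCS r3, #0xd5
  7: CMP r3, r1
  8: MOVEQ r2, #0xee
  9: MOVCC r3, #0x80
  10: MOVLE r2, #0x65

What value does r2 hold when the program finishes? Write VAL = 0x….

0: ✓ CMP  NZCV=1001
1: · MOVEQ
2: · MOVHI
3: ✓ CMP  NZCV=0010
4: · SUBLS
5: ✓ MOVCS  r3←0x48
6: ✓ MOVCS  r3←0xd5
7: ✓ CMP  NZCV=0011
8: · MOVEQ
9: · MOVCC
10: ✓ MOVLE  r2←0x65

VAL = 0x65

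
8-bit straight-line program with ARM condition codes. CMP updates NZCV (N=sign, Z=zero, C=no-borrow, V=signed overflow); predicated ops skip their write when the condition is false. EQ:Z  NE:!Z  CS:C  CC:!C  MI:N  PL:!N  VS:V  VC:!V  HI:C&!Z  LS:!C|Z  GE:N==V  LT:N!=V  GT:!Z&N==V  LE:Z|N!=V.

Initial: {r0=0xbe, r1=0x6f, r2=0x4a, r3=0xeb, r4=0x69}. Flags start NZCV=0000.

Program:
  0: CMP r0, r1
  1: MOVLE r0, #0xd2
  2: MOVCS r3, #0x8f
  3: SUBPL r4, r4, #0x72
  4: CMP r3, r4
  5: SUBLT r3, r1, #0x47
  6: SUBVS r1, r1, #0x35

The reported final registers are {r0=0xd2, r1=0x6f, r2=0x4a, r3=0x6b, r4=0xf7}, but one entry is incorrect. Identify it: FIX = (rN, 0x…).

[0] flags=0011 → (cmp)
[1] flags=0011 LE?T → r0=0xd2
[2] flags=0011 CS?T → r3=0x8f
[3] flags=0011 PL?T → r4=0xf7
[4] flags=1000 → (cmp)
[5] flags=1000 LT?T → r3=0x28
[6] flags=1000 VS?F → skip

FIX = (r3, 0x28)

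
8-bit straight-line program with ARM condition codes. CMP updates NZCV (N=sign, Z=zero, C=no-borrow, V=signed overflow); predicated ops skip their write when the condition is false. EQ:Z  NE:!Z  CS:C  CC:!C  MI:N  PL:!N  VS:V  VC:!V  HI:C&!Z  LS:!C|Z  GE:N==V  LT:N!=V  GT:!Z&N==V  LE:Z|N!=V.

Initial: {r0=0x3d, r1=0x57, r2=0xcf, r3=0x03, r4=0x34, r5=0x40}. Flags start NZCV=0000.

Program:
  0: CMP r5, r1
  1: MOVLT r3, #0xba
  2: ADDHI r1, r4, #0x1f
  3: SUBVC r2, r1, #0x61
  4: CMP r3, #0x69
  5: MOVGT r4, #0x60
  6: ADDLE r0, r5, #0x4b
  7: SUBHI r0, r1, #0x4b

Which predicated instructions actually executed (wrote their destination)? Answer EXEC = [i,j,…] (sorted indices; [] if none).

EXEC = [1,3,6,7]

0: ✓ CMP  NZCV=1000
1: ✓ MOVLT  r3←0xba
2: · ADDHI
3: ✓ SUBVC  r2←0xf6
4: ✓ CMP  NZCV=0011
5: · MOVGT
6: ✓ ADDLE  r0←0x8b
7: ✓ SUBHI  r0←0x0c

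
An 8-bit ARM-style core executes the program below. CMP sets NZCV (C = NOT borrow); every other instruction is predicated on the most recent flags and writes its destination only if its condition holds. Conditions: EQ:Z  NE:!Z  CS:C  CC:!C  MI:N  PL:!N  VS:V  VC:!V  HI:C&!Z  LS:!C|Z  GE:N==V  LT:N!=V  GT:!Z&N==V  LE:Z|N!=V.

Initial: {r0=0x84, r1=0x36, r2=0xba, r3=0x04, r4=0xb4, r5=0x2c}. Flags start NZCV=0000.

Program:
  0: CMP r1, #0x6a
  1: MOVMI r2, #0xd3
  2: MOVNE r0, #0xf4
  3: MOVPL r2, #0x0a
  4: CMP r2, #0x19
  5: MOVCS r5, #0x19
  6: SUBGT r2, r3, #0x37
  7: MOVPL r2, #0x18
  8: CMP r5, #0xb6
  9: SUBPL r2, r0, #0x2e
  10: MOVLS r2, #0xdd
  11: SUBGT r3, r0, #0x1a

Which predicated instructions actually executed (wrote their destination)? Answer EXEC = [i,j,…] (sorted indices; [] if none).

[0] flags=1000 → (cmp)
[1] flags=1000 MI?T → r2=0xd3
[2] flags=1000 NE?T → r0=0xf4
[3] flags=1000 PL?F → skip
[4] flags=1010 → (cmp)
[5] flags=1010 CS?T → r5=0x19
[6] flags=1010 GT?F → skip
[7] flags=1010 PL?F → skip
[8] flags=0000 → (cmp)
[9] flags=0000 PL?T → r2=0xc6
[10] flags=0000 LS?T → r2=0xdd
[11] flags=0000 GT?T → r3=0xda

EXEC = [1,2,5,9,10,11]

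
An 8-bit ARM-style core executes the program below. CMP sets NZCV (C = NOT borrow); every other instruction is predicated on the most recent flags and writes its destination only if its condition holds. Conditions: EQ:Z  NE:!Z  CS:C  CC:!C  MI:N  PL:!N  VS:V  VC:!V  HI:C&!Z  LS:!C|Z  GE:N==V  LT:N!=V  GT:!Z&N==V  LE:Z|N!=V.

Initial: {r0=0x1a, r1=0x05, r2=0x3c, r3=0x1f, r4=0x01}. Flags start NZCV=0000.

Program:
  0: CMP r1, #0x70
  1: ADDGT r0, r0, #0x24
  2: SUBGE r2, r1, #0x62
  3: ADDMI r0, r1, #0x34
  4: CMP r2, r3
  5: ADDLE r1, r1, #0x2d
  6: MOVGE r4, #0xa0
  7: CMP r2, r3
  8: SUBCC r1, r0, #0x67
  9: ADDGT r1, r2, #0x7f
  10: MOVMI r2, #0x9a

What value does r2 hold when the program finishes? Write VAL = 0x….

VAL = 0x3c

[0] flags=1000 → (cmp)
[1] flags=1000 GT?F → skip
[2] flags=1000 GE?F → skip
[3] flags=1000 MI?T → r0=0x39
[4] flags=0010 → (cmp)
[5] flags=0010 LE?F → skip
[6] flags=0010 GE?T → r4=0xa0
[7] flags=0010 → (cmp)
[8] flags=0010 CC?F → skip
[9] flags=0010 GT?T → r1=0xbb
[10] flags=0010 MI?F → skip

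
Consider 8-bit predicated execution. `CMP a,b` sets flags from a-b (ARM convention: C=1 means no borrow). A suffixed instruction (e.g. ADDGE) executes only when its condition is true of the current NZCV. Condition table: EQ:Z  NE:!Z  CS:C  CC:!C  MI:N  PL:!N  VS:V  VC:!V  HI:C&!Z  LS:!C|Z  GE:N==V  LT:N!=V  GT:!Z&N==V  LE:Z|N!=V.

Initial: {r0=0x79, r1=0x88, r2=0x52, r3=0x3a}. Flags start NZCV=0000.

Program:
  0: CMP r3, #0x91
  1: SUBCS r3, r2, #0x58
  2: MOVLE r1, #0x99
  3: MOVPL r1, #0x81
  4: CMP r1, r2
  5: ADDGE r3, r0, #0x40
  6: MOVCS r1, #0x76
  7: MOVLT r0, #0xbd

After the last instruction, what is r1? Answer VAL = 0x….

VAL = 0x76

[0] flags=1001 → (cmp)
[1] flags=1001 CS?F → skip
[2] flags=1001 LE?F → skip
[3] flags=1001 PL?F → skip
[4] flags=0011 → (cmp)
[5] flags=0011 GE?F → skip
[6] flags=0011 CS?T → r1=0x76
[7] flags=0011 LT?T → r0=0xbd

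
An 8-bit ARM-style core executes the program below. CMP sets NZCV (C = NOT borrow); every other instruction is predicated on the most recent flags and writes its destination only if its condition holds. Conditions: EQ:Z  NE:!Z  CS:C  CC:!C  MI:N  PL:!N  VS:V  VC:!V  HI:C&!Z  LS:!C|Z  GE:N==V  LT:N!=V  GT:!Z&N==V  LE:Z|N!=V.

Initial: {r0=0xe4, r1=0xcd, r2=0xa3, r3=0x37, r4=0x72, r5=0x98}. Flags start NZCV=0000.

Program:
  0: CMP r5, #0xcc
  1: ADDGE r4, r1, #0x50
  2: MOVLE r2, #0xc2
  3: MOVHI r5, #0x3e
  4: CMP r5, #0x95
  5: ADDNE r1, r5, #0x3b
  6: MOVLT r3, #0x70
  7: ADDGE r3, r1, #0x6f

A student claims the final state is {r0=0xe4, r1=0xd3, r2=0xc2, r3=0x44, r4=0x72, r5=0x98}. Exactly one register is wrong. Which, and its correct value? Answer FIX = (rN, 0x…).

FIX = (r3, 0x42)

[0] flags=1000 → (cmp)
[1] flags=1000 GE?F → skip
[2] flags=1000 LE?T → r2=0xc2
[3] flags=1000 HI?F → skip
[4] flags=0010 → (cmp)
[5] flags=0010 NE?T → r1=0xd3
[6] flags=0010 LT?F → skip
[7] flags=0010 GE?T → r3=0x42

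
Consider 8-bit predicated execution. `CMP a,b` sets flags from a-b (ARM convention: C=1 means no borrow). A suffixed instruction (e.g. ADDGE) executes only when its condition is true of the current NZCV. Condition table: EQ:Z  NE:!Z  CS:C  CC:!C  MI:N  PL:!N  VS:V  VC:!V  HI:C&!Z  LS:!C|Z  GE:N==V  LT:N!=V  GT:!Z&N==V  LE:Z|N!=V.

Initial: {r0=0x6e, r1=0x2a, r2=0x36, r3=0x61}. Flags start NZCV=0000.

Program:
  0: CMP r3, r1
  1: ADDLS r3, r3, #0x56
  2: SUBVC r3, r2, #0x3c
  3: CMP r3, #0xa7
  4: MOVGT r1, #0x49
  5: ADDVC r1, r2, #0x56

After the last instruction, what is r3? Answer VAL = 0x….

0: ✓ CMP  NZCV=0010
1: · ADDLS
2: ✓ SUBVC  r3←0xfa
3: ✓ CMP  NZCV=0010
4: ✓ MOVGT  r1←0x49
5: ✓ ADDVC  r1←0x8c

VAL = 0xfa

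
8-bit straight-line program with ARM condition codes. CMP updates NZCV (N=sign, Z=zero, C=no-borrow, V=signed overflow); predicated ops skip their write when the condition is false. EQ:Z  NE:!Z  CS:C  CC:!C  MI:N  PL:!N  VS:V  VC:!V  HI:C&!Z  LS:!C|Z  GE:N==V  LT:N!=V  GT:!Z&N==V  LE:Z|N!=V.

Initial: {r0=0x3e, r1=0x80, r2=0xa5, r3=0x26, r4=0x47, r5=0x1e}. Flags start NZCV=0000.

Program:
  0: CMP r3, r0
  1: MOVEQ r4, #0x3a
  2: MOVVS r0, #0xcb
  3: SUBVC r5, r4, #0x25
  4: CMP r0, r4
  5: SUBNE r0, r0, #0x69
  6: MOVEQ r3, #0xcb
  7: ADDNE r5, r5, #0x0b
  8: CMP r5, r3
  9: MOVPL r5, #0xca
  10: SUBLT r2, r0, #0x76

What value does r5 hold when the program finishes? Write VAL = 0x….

VAL = 0xca

[0] flags=1000 → (cmp)
[1] flags=1000 EQ?F → skip
[2] flags=1000 VS?F → skip
[3] flags=1000 VC?T → r5=0x22
[4] flags=1000 → (cmp)
[5] flags=1000 NE?T → r0=0xd5
[6] flags=1000 EQ?F → skip
[7] flags=1000 NE?T → r5=0x2d
[8] flags=0010 → (cmp)
[9] flags=0010 PL?T → r5=0xca
[10] flags=0010 LT?F → skip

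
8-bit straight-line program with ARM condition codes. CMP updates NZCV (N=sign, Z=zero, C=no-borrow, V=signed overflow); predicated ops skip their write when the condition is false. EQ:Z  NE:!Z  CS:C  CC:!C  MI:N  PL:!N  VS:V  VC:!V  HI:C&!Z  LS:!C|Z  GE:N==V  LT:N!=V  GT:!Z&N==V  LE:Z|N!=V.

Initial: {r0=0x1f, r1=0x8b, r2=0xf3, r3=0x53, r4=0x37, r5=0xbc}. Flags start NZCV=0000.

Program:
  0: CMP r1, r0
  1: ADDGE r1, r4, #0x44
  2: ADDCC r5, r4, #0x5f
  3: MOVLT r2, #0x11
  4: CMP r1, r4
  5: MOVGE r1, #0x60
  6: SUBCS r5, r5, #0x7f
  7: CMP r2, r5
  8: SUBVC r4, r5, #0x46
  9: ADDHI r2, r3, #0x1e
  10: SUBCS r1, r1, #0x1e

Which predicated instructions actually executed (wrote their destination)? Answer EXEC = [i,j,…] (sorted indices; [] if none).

[0] flags=0011 → (cmp)
[1] flags=0011 GE?F → skip
[2] flags=0011 CC?F → skip
[3] flags=0011 LT?T → r2=0x11
[4] flags=0011 → (cmp)
[5] flags=0011 GE?F → skip
[6] flags=0011 CS?T → r5=0x3d
[7] flags=1000 → (cmp)
[8] flags=1000 VC?T → r4=0xf7
[9] flags=1000 HI?F → skip
[10] flags=1000 CS?F → skip

EXEC = [3,6,8]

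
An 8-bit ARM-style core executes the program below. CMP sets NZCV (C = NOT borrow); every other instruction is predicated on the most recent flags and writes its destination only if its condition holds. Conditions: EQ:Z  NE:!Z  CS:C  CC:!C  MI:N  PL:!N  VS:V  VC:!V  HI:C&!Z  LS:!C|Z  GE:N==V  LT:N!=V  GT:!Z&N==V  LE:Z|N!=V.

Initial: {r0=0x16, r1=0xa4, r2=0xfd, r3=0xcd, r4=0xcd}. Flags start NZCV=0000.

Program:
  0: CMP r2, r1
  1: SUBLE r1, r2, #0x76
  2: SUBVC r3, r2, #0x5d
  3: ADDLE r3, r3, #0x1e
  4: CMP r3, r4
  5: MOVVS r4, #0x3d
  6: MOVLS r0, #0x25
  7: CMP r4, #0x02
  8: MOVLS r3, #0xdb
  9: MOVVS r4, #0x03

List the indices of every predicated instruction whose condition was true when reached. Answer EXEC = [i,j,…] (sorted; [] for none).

EXEC = [2,6]

[0] flags=0010 → (cmp)
[1] flags=0010 LE?F → skip
[2] flags=0010 VC?T → r3=0xa0
[3] flags=0010 LE?F → skip
[4] flags=1000 → (cmp)
[5] flags=1000 VS?F → skip
[6] flags=1000 LS?T → r0=0x25
[7] flags=1010 → (cmp)
[8] flags=1010 LS?F → skip
[9] flags=1010 VS?F → skip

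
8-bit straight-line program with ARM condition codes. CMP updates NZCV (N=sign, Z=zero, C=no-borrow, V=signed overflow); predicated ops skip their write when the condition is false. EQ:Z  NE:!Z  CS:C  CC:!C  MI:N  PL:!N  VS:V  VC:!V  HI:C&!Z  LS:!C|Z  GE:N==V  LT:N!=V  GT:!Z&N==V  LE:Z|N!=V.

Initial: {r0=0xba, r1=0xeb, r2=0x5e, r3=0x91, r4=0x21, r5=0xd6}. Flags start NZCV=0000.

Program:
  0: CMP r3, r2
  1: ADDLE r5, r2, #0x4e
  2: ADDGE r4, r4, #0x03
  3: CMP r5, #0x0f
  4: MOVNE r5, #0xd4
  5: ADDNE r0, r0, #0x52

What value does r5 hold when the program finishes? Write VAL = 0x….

VAL = 0xd4

0: ✓ CMP  NZCV=0011
1: ✓ ADDLE  r5←0xac
2: · ADDGE
3: ✓ CMP  NZCV=1010
4: ✓ MOVNE  r5←0xd4
5: ✓ ADDNE  r0←0x0c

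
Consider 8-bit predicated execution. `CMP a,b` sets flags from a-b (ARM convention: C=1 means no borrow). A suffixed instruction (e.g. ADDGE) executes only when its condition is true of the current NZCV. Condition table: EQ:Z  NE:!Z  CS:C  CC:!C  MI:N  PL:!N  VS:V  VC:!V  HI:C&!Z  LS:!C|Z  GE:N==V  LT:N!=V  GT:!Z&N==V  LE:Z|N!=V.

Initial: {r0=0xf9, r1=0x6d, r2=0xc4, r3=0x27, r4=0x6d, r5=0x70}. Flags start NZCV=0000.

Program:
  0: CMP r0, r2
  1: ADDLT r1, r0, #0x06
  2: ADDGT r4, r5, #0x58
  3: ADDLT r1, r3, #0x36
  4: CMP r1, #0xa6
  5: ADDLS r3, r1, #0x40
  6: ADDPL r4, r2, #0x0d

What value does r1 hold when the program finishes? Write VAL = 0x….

0: ✓ CMP  NZCV=0010
1: · ADDLT
2: ✓ ADDGT  r4←0xc8
3: · ADDLT
4: ✓ CMP  NZCV=1001
5: ✓ ADDLS  r3←0xad
6: · ADDPL

VAL = 0x6d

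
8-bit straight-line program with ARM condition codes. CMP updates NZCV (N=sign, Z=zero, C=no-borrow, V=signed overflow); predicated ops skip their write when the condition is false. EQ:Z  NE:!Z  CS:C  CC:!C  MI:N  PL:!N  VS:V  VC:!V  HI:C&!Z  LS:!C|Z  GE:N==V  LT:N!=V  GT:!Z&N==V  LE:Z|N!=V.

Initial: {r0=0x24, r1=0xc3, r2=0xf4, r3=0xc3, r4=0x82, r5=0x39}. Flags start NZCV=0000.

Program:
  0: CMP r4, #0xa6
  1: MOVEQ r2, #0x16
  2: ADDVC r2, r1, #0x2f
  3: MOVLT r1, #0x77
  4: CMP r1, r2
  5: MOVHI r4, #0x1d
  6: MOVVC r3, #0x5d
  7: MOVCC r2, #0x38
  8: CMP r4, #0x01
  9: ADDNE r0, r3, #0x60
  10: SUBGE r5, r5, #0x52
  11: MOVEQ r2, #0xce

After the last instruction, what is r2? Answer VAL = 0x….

VAL = 0x38

[0] flags=1000 → (cmp)
[1] flags=1000 EQ?F → skip
[2] flags=1000 VC?T → r2=0xf2
[3] flags=1000 LT?T → r1=0x77
[4] flags=1001 → (cmp)
[5] flags=1001 HI?F → skip
[6] flags=1001 VC?F → skip
[7] flags=1001 CC?T → r2=0x38
[8] flags=1010 → (cmp)
[9] flags=1010 NE?T → r0=0x23
[10] flags=1010 GE?F → skip
[11] flags=1010 EQ?F → skip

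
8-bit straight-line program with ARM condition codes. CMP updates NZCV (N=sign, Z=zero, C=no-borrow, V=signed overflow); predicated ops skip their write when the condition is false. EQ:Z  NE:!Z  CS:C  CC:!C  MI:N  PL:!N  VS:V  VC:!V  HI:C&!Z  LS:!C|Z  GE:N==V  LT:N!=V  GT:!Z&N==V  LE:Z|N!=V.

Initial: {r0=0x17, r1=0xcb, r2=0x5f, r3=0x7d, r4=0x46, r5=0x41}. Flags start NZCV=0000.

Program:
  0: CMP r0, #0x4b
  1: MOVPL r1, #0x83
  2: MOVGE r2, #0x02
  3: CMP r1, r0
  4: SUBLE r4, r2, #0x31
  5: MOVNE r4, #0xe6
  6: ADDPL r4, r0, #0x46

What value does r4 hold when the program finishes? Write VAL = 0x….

VAL = 0xe6

[0] flags=1000 → (cmp)
[1] flags=1000 PL?F → skip
[2] flags=1000 GE?F → skip
[3] flags=1010 → (cmp)
[4] flags=1010 LE?T → r4=0x2e
[5] flags=1010 NE?T → r4=0xe6
[6] flags=1010 PL?F → skip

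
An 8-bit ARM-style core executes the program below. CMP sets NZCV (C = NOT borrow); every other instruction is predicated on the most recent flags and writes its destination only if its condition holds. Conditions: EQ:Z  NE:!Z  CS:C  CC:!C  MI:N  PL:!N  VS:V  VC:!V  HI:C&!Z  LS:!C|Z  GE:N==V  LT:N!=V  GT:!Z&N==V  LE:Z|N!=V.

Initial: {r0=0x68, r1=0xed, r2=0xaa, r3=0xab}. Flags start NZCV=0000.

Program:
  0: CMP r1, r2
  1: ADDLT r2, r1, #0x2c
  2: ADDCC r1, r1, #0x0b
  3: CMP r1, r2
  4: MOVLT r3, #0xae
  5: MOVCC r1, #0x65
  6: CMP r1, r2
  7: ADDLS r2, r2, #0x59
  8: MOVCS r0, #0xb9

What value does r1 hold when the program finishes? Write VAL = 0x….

VAL = 0xed

[0] flags=0010 → (cmp)
[1] flags=0010 LT?F → skip
[2] flags=0010 CC?F → skip
[3] flags=0010 → (cmp)
[4] flags=0010 LT?F → skip
[5] flags=0010 CC?F → skip
[6] flags=0010 → (cmp)
[7] flags=0010 LS?F → skip
[8] flags=0010 CS?T → r0=0xb9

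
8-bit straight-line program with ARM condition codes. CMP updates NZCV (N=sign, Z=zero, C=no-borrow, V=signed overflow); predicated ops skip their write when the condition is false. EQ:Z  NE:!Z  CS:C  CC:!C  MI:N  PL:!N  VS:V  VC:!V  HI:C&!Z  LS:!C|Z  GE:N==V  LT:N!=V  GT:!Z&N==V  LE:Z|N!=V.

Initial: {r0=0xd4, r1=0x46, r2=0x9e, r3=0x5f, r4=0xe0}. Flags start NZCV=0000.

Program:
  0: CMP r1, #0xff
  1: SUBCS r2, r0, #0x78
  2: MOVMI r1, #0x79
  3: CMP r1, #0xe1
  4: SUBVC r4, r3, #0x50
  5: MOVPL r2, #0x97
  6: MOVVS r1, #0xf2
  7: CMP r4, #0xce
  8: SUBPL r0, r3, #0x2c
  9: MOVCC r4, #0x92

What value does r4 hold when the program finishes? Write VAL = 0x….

0: ✓ CMP  NZCV=0000
1: · SUBCS
2: · MOVMI
3: ✓ CMP  NZCV=0000
4: ✓ SUBVC  r4←0x0f
5: ✓ MOVPL  r2←0x97
6: · MOVVS
7: ✓ CMP  NZCV=0000
8: ✓ SUBPL  r0←0x33
9: ✓ MOVCC  r4←0x92

VAL = 0x92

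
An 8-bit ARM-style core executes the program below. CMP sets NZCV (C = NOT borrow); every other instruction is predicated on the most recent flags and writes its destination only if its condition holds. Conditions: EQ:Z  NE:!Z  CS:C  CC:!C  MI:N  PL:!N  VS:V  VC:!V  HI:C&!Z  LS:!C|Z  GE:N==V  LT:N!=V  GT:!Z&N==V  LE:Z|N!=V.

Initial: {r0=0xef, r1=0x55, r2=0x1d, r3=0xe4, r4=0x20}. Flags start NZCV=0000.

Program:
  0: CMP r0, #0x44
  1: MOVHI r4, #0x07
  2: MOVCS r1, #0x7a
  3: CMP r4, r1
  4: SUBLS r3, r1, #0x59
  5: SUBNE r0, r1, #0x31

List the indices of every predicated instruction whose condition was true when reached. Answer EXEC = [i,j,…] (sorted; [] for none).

[0] flags=1010 → (cmp)
[1] flags=1010 HI?T → r4=0x07
[2] flags=1010 CS?T → r1=0x7a
[3] flags=1000 → (cmp)
[4] flags=1000 LS?T → r3=0x21
[5] flags=1000 NE?T → r0=0x49

EXEC = [1,2,4,5]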